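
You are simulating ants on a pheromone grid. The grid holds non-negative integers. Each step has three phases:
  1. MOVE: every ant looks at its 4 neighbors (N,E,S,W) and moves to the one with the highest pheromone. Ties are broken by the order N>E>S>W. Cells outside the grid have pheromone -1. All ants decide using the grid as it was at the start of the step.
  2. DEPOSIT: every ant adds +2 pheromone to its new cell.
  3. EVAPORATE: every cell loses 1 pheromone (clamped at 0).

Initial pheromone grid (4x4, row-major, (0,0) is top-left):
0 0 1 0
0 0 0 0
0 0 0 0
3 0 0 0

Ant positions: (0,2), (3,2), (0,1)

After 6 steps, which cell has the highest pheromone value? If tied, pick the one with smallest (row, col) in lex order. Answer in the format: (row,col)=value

Step 1: ant0:(0,2)->E->(0,3) | ant1:(3,2)->N->(2,2) | ant2:(0,1)->E->(0,2)
  grid max=2 at (0,2)
Step 2: ant0:(0,3)->W->(0,2) | ant1:(2,2)->N->(1,2) | ant2:(0,2)->E->(0,3)
  grid max=3 at (0,2)
Step 3: ant0:(0,2)->E->(0,3) | ant1:(1,2)->N->(0,2) | ant2:(0,3)->W->(0,2)
  grid max=6 at (0,2)
Step 4: ant0:(0,3)->W->(0,2) | ant1:(0,2)->E->(0,3) | ant2:(0,2)->E->(0,3)
  grid max=7 at (0,2)
Step 5: ant0:(0,2)->E->(0,3) | ant1:(0,3)->W->(0,2) | ant2:(0,3)->W->(0,2)
  grid max=10 at (0,2)
Step 6: ant0:(0,3)->W->(0,2) | ant1:(0,2)->E->(0,3) | ant2:(0,2)->E->(0,3)
  grid max=11 at (0,2)
Final grid:
  0 0 11 10
  0 0 0 0
  0 0 0 0
  0 0 0 0
Max pheromone 11 at (0,2)

Answer: (0,2)=11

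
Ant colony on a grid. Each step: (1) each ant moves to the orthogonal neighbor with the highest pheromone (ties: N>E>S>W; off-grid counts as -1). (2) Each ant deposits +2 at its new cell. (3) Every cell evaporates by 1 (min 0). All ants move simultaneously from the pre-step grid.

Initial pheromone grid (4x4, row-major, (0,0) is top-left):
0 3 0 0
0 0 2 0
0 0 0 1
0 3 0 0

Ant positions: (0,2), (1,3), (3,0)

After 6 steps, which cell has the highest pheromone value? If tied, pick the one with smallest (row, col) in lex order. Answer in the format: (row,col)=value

Answer: (0,1)=7

Derivation:
Step 1: ant0:(0,2)->W->(0,1) | ant1:(1,3)->W->(1,2) | ant2:(3,0)->E->(3,1)
  grid max=4 at (0,1)
Step 2: ant0:(0,1)->E->(0,2) | ant1:(1,2)->N->(0,2) | ant2:(3,1)->N->(2,1)
  grid max=3 at (0,1)
Step 3: ant0:(0,2)->W->(0,1) | ant1:(0,2)->W->(0,1) | ant2:(2,1)->S->(3,1)
  grid max=6 at (0,1)
Step 4: ant0:(0,1)->E->(0,2) | ant1:(0,1)->E->(0,2) | ant2:(3,1)->N->(2,1)
  grid max=5 at (0,1)
Step 5: ant0:(0,2)->W->(0,1) | ant1:(0,2)->W->(0,1) | ant2:(2,1)->S->(3,1)
  grid max=8 at (0,1)
Step 6: ant0:(0,1)->E->(0,2) | ant1:(0,1)->E->(0,2) | ant2:(3,1)->N->(2,1)
  grid max=7 at (0,1)
Final grid:
  0 7 7 0
  0 0 0 0
  0 1 0 0
  0 3 0 0
Max pheromone 7 at (0,1)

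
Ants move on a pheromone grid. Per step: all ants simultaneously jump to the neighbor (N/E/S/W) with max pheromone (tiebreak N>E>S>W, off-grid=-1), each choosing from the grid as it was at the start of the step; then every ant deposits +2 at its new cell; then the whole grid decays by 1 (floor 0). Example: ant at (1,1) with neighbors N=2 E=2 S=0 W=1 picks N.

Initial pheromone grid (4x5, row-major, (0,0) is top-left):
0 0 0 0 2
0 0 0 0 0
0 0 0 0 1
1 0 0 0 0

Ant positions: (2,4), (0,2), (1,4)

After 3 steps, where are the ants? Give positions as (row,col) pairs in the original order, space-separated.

Step 1: ant0:(2,4)->N->(1,4) | ant1:(0,2)->E->(0,3) | ant2:(1,4)->N->(0,4)
  grid max=3 at (0,4)
Step 2: ant0:(1,4)->N->(0,4) | ant1:(0,3)->E->(0,4) | ant2:(0,4)->S->(1,4)
  grid max=6 at (0,4)
Step 3: ant0:(0,4)->S->(1,4) | ant1:(0,4)->S->(1,4) | ant2:(1,4)->N->(0,4)
  grid max=7 at (0,4)

(1,4) (1,4) (0,4)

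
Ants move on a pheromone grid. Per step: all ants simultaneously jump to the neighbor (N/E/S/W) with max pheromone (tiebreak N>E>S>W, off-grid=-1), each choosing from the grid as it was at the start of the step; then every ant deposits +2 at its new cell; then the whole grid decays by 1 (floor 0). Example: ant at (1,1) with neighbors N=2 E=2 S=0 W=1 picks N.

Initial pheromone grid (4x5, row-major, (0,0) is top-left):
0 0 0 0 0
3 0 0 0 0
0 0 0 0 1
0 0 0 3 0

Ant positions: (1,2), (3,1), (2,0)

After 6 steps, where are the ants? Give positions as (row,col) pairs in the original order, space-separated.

Step 1: ant0:(1,2)->N->(0,2) | ant1:(3,1)->N->(2,1) | ant2:(2,0)->N->(1,0)
  grid max=4 at (1,0)
Step 2: ant0:(0,2)->E->(0,3) | ant1:(2,1)->N->(1,1) | ant2:(1,0)->N->(0,0)
  grid max=3 at (1,0)
Step 3: ant0:(0,3)->E->(0,4) | ant1:(1,1)->W->(1,0) | ant2:(0,0)->S->(1,0)
  grid max=6 at (1,0)
Step 4: ant0:(0,4)->S->(1,4) | ant1:(1,0)->N->(0,0) | ant2:(1,0)->N->(0,0)
  grid max=5 at (1,0)
Step 5: ant0:(1,4)->N->(0,4) | ant1:(0,0)->S->(1,0) | ant2:(0,0)->S->(1,0)
  grid max=8 at (1,0)
Step 6: ant0:(0,4)->S->(1,4) | ant1:(1,0)->N->(0,0) | ant2:(1,0)->N->(0,0)
  grid max=7 at (1,0)

(1,4) (0,0) (0,0)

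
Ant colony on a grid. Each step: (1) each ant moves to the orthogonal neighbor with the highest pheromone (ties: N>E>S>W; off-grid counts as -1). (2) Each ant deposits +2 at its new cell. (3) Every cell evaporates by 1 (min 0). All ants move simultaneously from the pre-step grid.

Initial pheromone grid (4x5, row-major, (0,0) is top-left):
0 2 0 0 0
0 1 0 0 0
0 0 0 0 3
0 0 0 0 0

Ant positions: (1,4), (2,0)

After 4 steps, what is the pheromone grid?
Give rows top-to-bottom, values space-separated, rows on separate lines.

After step 1: ants at (2,4),(1,0)
  0 1 0 0 0
  1 0 0 0 0
  0 0 0 0 4
  0 0 0 0 0
After step 2: ants at (1,4),(0,0)
  1 0 0 0 0
  0 0 0 0 1
  0 0 0 0 3
  0 0 0 0 0
After step 3: ants at (2,4),(0,1)
  0 1 0 0 0
  0 0 0 0 0
  0 0 0 0 4
  0 0 0 0 0
After step 4: ants at (1,4),(0,2)
  0 0 1 0 0
  0 0 0 0 1
  0 0 0 0 3
  0 0 0 0 0

0 0 1 0 0
0 0 0 0 1
0 0 0 0 3
0 0 0 0 0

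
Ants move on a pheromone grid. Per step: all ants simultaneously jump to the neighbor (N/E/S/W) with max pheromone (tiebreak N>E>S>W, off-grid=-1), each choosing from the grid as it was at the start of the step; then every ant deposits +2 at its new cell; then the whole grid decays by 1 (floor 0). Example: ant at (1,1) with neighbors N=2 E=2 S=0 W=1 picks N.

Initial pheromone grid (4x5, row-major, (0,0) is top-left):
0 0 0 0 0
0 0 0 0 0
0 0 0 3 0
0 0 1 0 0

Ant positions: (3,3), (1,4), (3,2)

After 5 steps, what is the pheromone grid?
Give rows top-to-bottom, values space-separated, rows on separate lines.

After step 1: ants at (2,3),(0,4),(2,2)
  0 0 0 0 1
  0 0 0 0 0
  0 0 1 4 0
  0 0 0 0 0
After step 2: ants at (2,2),(1,4),(2,3)
  0 0 0 0 0
  0 0 0 0 1
  0 0 2 5 0
  0 0 0 0 0
After step 3: ants at (2,3),(0,4),(2,2)
  0 0 0 0 1
  0 0 0 0 0
  0 0 3 6 0
  0 0 0 0 0
After step 4: ants at (2,2),(1,4),(2,3)
  0 0 0 0 0
  0 0 0 0 1
  0 0 4 7 0
  0 0 0 0 0
After step 5: ants at (2,3),(0,4),(2,2)
  0 0 0 0 1
  0 0 0 0 0
  0 0 5 8 0
  0 0 0 0 0

0 0 0 0 1
0 0 0 0 0
0 0 5 8 0
0 0 0 0 0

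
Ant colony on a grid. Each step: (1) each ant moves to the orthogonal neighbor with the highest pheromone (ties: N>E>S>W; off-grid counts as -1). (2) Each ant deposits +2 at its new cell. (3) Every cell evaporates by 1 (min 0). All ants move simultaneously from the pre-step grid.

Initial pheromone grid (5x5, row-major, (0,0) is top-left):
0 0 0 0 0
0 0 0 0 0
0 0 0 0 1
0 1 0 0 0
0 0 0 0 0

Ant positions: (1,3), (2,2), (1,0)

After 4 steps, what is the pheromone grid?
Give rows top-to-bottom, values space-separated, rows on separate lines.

After step 1: ants at (0,3),(1,2),(0,0)
  1 0 0 1 0
  0 0 1 0 0
  0 0 0 0 0
  0 0 0 0 0
  0 0 0 0 0
After step 2: ants at (0,4),(0,2),(0,1)
  0 1 1 0 1
  0 0 0 0 0
  0 0 0 0 0
  0 0 0 0 0
  0 0 0 0 0
After step 3: ants at (1,4),(0,1),(0,2)
  0 2 2 0 0
  0 0 0 0 1
  0 0 0 0 0
  0 0 0 0 0
  0 0 0 0 0
After step 4: ants at (0,4),(0,2),(0,1)
  0 3 3 0 1
  0 0 0 0 0
  0 0 0 0 0
  0 0 0 0 0
  0 0 0 0 0

0 3 3 0 1
0 0 0 0 0
0 0 0 0 0
0 0 0 0 0
0 0 0 0 0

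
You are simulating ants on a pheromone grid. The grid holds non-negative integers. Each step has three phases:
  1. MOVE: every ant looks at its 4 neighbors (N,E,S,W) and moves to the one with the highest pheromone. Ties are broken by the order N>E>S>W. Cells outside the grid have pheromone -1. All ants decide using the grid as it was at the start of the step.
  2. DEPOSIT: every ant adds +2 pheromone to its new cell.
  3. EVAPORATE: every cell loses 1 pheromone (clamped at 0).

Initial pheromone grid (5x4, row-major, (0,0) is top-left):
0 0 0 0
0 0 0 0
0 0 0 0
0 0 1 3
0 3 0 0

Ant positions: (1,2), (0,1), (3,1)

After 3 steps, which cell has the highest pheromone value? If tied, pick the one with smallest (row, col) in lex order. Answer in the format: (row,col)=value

Step 1: ant0:(1,2)->N->(0,2) | ant1:(0,1)->E->(0,2) | ant2:(3,1)->S->(4,1)
  grid max=4 at (4,1)
Step 2: ant0:(0,2)->E->(0,3) | ant1:(0,2)->E->(0,3) | ant2:(4,1)->N->(3,1)
  grid max=3 at (0,3)
Step 3: ant0:(0,3)->W->(0,2) | ant1:(0,3)->W->(0,2) | ant2:(3,1)->S->(4,1)
  grid max=5 at (0,2)
Final grid:
  0 0 5 2
  0 0 0 0
  0 0 0 0
  0 0 0 0
  0 4 0 0
Max pheromone 5 at (0,2)

Answer: (0,2)=5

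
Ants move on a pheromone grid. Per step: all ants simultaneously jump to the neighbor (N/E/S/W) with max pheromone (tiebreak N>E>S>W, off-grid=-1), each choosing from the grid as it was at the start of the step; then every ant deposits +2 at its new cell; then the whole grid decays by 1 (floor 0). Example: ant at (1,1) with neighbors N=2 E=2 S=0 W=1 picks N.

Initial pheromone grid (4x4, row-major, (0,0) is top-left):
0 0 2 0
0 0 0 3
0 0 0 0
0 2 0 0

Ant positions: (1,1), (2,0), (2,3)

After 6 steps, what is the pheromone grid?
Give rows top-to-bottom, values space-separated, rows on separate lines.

After step 1: ants at (0,1),(1,0),(1,3)
  0 1 1 0
  1 0 0 4
  0 0 0 0
  0 1 0 0
After step 2: ants at (0,2),(0,0),(0,3)
  1 0 2 1
  0 0 0 3
  0 0 0 0
  0 0 0 0
After step 3: ants at (0,3),(0,1),(1,3)
  0 1 1 2
  0 0 0 4
  0 0 0 0
  0 0 0 0
After step 4: ants at (1,3),(0,2),(0,3)
  0 0 2 3
  0 0 0 5
  0 0 0 0
  0 0 0 0
After step 5: ants at (0,3),(0,3),(1,3)
  0 0 1 6
  0 0 0 6
  0 0 0 0
  0 0 0 0
After step 6: ants at (1,3),(1,3),(0,3)
  0 0 0 7
  0 0 0 9
  0 0 0 0
  0 0 0 0

0 0 0 7
0 0 0 9
0 0 0 0
0 0 0 0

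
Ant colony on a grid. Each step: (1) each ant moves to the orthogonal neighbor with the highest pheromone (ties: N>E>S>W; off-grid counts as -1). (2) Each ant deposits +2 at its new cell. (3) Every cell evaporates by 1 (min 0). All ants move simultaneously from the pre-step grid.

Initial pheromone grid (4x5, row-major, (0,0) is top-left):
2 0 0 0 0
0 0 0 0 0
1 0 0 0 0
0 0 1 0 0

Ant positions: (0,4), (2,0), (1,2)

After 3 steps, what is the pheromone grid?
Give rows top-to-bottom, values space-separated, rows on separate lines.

After step 1: ants at (1,4),(1,0),(0,2)
  1 0 1 0 0
  1 0 0 0 1
  0 0 0 0 0
  0 0 0 0 0
After step 2: ants at (0,4),(0,0),(0,3)
  2 0 0 1 1
  0 0 0 0 0
  0 0 0 0 0
  0 0 0 0 0
After step 3: ants at (0,3),(0,1),(0,4)
  1 1 0 2 2
  0 0 0 0 0
  0 0 0 0 0
  0 0 0 0 0

1 1 0 2 2
0 0 0 0 0
0 0 0 0 0
0 0 0 0 0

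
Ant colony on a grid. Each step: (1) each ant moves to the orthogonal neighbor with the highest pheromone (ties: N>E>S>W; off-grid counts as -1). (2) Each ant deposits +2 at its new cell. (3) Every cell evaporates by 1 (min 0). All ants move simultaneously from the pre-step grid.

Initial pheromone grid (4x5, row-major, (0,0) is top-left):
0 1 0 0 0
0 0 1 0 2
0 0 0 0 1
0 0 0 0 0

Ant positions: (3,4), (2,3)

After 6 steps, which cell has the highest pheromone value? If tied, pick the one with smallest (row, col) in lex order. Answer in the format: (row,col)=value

Step 1: ant0:(3,4)->N->(2,4) | ant1:(2,3)->E->(2,4)
  grid max=4 at (2,4)
Step 2: ant0:(2,4)->N->(1,4) | ant1:(2,4)->N->(1,4)
  grid max=4 at (1,4)
Step 3: ant0:(1,4)->S->(2,4) | ant1:(1,4)->S->(2,4)
  grid max=6 at (2,4)
Step 4: ant0:(2,4)->N->(1,4) | ant1:(2,4)->N->(1,4)
  grid max=6 at (1,4)
Step 5: ant0:(1,4)->S->(2,4) | ant1:(1,4)->S->(2,4)
  grid max=8 at (2,4)
Step 6: ant0:(2,4)->N->(1,4) | ant1:(2,4)->N->(1,4)
  grid max=8 at (1,4)
Final grid:
  0 0 0 0 0
  0 0 0 0 8
  0 0 0 0 7
  0 0 0 0 0
Max pheromone 8 at (1,4)

Answer: (1,4)=8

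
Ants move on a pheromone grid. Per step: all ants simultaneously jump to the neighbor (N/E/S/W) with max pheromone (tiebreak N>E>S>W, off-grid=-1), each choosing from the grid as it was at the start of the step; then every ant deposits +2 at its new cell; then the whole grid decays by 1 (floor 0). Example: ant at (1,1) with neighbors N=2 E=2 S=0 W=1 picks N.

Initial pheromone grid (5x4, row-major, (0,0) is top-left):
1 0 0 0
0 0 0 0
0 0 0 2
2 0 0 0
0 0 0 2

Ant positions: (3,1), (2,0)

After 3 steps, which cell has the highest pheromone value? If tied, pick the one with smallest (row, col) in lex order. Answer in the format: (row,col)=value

Answer: (3,0)=7

Derivation:
Step 1: ant0:(3,1)->W->(3,0) | ant1:(2,0)->S->(3,0)
  grid max=5 at (3,0)
Step 2: ant0:(3,0)->N->(2,0) | ant1:(3,0)->N->(2,0)
  grid max=4 at (3,0)
Step 3: ant0:(2,0)->S->(3,0) | ant1:(2,0)->S->(3,0)
  grid max=7 at (3,0)
Final grid:
  0 0 0 0
  0 0 0 0
  2 0 0 0
  7 0 0 0
  0 0 0 0
Max pheromone 7 at (3,0)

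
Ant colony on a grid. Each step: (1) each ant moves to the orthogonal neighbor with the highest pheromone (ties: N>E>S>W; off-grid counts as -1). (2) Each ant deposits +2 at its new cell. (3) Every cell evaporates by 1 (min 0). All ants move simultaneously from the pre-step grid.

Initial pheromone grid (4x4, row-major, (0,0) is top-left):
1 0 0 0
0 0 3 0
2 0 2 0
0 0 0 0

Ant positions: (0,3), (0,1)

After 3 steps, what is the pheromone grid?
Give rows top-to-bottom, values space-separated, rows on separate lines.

After step 1: ants at (1,3),(0,0)
  2 0 0 0
  0 0 2 1
  1 0 1 0
  0 0 0 0
After step 2: ants at (1,2),(0,1)
  1 1 0 0
  0 0 3 0
  0 0 0 0
  0 0 0 0
After step 3: ants at (0,2),(0,0)
  2 0 1 0
  0 0 2 0
  0 0 0 0
  0 0 0 0

2 0 1 0
0 0 2 0
0 0 0 0
0 0 0 0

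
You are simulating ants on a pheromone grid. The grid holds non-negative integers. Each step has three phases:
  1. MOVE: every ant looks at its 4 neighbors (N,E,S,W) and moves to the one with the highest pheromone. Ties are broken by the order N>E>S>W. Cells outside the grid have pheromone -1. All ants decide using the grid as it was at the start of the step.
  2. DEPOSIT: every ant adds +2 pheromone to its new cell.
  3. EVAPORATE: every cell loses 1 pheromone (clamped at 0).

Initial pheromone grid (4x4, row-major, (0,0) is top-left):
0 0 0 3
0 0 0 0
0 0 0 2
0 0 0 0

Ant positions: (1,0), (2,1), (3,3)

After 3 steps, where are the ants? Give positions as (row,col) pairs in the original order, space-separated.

Step 1: ant0:(1,0)->N->(0,0) | ant1:(2,1)->N->(1,1) | ant2:(3,3)->N->(2,3)
  grid max=3 at (2,3)
Step 2: ant0:(0,0)->E->(0,1) | ant1:(1,1)->N->(0,1) | ant2:(2,3)->N->(1,3)
  grid max=3 at (0,1)
Step 3: ant0:(0,1)->E->(0,2) | ant1:(0,1)->E->(0,2) | ant2:(1,3)->S->(2,3)
  grid max=3 at (0,2)

(0,2) (0,2) (2,3)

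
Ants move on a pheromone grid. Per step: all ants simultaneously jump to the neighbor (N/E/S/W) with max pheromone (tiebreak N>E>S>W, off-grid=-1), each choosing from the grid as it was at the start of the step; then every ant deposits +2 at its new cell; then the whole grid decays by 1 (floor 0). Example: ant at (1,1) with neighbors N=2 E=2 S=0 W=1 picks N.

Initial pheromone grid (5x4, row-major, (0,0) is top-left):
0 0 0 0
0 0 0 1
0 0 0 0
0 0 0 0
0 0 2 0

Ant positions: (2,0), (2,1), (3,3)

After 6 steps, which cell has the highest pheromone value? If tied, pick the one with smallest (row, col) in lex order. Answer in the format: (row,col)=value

Step 1: ant0:(2,0)->N->(1,0) | ant1:(2,1)->N->(1,1) | ant2:(3,3)->N->(2,3)
  grid max=1 at (1,0)
Step 2: ant0:(1,0)->E->(1,1) | ant1:(1,1)->W->(1,0) | ant2:(2,3)->N->(1,3)
  grid max=2 at (1,0)
Step 3: ant0:(1,1)->W->(1,0) | ant1:(1,0)->E->(1,1) | ant2:(1,3)->N->(0,3)
  grid max=3 at (1,0)
Step 4: ant0:(1,0)->E->(1,1) | ant1:(1,1)->W->(1,0) | ant2:(0,3)->S->(1,3)
  grid max=4 at (1,0)
Step 5: ant0:(1,1)->W->(1,0) | ant1:(1,0)->E->(1,1) | ant2:(1,3)->N->(0,3)
  grid max=5 at (1,0)
Step 6: ant0:(1,0)->E->(1,1) | ant1:(1,1)->W->(1,0) | ant2:(0,3)->S->(1,3)
  grid max=6 at (1,0)
Final grid:
  0 0 0 0
  6 6 0 1
  0 0 0 0
  0 0 0 0
  0 0 0 0
Max pheromone 6 at (1,0)

Answer: (1,0)=6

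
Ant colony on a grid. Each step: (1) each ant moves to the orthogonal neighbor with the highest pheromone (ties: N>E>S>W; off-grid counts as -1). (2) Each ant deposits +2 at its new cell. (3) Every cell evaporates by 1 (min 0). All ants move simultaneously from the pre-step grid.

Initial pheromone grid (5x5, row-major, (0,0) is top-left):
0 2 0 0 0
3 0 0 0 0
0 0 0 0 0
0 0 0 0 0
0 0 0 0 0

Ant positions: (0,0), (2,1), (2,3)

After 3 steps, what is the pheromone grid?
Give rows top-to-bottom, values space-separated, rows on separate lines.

After step 1: ants at (1,0),(1,1),(1,3)
  0 1 0 0 0
  4 1 0 1 0
  0 0 0 0 0
  0 0 0 0 0
  0 0 0 0 0
After step 2: ants at (1,1),(1,0),(0,3)
  0 0 0 1 0
  5 2 0 0 0
  0 0 0 0 0
  0 0 0 0 0
  0 0 0 0 0
After step 3: ants at (1,0),(1,1),(0,4)
  0 0 0 0 1
  6 3 0 0 0
  0 0 0 0 0
  0 0 0 0 0
  0 0 0 0 0

0 0 0 0 1
6 3 0 0 0
0 0 0 0 0
0 0 0 0 0
0 0 0 0 0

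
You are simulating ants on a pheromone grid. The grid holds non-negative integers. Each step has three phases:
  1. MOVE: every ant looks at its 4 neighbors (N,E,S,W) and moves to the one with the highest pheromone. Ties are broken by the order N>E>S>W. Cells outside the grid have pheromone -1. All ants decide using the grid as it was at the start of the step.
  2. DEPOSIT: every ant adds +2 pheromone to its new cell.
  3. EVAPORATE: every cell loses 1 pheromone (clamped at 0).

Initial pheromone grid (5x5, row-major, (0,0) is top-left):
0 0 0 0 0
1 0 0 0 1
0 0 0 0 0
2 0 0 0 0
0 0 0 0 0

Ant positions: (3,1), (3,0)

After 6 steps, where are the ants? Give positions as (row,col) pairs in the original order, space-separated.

Step 1: ant0:(3,1)->W->(3,0) | ant1:(3,0)->N->(2,0)
  grid max=3 at (3,0)
Step 2: ant0:(3,0)->N->(2,0) | ant1:(2,0)->S->(3,0)
  grid max=4 at (3,0)
Step 3: ant0:(2,0)->S->(3,0) | ant1:(3,0)->N->(2,0)
  grid max=5 at (3,0)
Step 4: ant0:(3,0)->N->(2,0) | ant1:(2,0)->S->(3,0)
  grid max=6 at (3,0)
Step 5: ant0:(2,0)->S->(3,0) | ant1:(3,0)->N->(2,0)
  grid max=7 at (3,0)
Step 6: ant0:(3,0)->N->(2,0) | ant1:(2,0)->S->(3,0)
  grid max=8 at (3,0)

(2,0) (3,0)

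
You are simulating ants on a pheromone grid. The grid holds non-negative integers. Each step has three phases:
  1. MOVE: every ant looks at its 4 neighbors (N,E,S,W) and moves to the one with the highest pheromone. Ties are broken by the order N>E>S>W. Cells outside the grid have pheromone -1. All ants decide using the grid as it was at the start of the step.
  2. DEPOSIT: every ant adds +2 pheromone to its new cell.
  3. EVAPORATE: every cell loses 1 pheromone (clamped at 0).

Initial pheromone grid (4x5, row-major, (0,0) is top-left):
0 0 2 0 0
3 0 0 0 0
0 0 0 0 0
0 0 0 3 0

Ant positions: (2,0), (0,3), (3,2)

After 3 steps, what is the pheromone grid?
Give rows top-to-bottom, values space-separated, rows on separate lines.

After step 1: ants at (1,0),(0,2),(3,3)
  0 0 3 0 0
  4 0 0 0 0
  0 0 0 0 0
  0 0 0 4 0
After step 2: ants at (0,0),(0,3),(2,3)
  1 0 2 1 0
  3 0 0 0 0
  0 0 0 1 0
  0 0 0 3 0
After step 3: ants at (1,0),(0,2),(3,3)
  0 0 3 0 0
  4 0 0 0 0
  0 0 0 0 0
  0 0 0 4 0

0 0 3 0 0
4 0 0 0 0
0 0 0 0 0
0 0 0 4 0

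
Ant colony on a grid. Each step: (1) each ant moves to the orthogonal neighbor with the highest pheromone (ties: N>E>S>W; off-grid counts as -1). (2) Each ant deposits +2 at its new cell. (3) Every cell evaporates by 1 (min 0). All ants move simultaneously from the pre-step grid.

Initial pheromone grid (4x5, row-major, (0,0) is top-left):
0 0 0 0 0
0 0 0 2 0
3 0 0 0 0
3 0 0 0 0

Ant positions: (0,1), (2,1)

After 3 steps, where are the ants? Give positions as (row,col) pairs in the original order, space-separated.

Step 1: ant0:(0,1)->E->(0,2) | ant1:(2,1)->W->(2,0)
  grid max=4 at (2,0)
Step 2: ant0:(0,2)->E->(0,3) | ant1:(2,0)->S->(3,0)
  grid max=3 at (2,0)
Step 3: ant0:(0,3)->E->(0,4) | ant1:(3,0)->N->(2,0)
  grid max=4 at (2,0)

(0,4) (2,0)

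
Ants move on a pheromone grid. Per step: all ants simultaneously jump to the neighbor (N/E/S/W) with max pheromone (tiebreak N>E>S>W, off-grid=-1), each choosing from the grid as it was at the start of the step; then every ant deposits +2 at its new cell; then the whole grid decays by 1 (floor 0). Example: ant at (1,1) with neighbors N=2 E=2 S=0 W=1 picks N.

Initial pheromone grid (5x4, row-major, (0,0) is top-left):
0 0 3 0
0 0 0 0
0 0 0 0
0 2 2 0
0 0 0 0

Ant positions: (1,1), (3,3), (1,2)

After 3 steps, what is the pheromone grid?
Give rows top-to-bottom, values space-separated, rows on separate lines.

After step 1: ants at (0,1),(3,2),(0,2)
  0 1 4 0
  0 0 0 0
  0 0 0 0
  0 1 3 0
  0 0 0 0
After step 2: ants at (0,2),(3,1),(0,1)
  0 2 5 0
  0 0 0 0
  0 0 0 0
  0 2 2 0
  0 0 0 0
After step 3: ants at (0,1),(3,2),(0,2)
  0 3 6 0
  0 0 0 0
  0 0 0 0
  0 1 3 0
  0 0 0 0

0 3 6 0
0 0 0 0
0 0 0 0
0 1 3 0
0 0 0 0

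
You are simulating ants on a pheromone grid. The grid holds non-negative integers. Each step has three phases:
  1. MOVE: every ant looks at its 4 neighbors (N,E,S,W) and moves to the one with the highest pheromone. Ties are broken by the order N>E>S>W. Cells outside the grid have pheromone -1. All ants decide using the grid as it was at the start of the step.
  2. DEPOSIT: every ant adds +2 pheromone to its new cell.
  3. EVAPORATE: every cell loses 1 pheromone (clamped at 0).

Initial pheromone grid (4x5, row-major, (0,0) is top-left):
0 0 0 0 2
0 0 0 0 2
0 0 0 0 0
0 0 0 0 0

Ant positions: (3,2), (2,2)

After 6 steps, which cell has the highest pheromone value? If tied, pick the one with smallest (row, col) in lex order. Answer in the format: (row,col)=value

Answer: (1,2)=6

Derivation:
Step 1: ant0:(3,2)->N->(2,2) | ant1:(2,2)->N->(1,2)
  grid max=1 at (0,4)
Step 2: ant0:(2,2)->N->(1,2) | ant1:(1,2)->S->(2,2)
  grid max=2 at (1,2)
Step 3: ant0:(1,2)->S->(2,2) | ant1:(2,2)->N->(1,2)
  grid max=3 at (1,2)
Step 4: ant0:(2,2)->N->(1,2) | ant1:(1,2)->S->(2,2)
  grid max=4 at (1,2)
Step 5: ant0:(1,2)->S->(2,2) | ant1:(2,2)->N->(1,2)
  grid max=5 at (1,2)
Step 6: ant0:(2,2)->N->(1,2) | ant1:(1,2)->S->(2,2)
  grid max=6 at (1,2)
Final grid:
  0 0 0 0 0
  0 0 6 0 0
  0 0 6 0 0
  0 0 0 0 0
Max pheromone 6 at (1,2)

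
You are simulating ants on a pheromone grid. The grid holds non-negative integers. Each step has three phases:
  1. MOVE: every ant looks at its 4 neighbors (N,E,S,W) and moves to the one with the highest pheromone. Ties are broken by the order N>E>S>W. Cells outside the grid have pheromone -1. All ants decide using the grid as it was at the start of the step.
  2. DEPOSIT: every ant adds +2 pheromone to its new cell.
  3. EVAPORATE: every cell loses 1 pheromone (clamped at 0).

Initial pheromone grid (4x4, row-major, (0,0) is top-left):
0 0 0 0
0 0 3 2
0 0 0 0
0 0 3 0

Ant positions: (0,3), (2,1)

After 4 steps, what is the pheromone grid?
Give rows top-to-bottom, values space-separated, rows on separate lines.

After step 1: ants at (1,3),(1,1)
  0 0 0 0
  0 1 2 3
  0 0 0 0
  0 0 2 0
After step 2: ants at (1,2),(1,2)
  0 0 0 0
  0 0 5 2
  0 0 0 0
  0 0 1 0
After step 3: ants at (1,3),(1,3)
  0 0 0 0
  0 0 4 5
  0 0 0 0
  0 0 0 0
After step 4: ants at (1,2),(1,2)
  0 0 0 0
  0 0 7 4
  0 0 0 0
  0 0 0 0

0 0 0 0
0 0 7 4
0 0 0 0
0 0 0 0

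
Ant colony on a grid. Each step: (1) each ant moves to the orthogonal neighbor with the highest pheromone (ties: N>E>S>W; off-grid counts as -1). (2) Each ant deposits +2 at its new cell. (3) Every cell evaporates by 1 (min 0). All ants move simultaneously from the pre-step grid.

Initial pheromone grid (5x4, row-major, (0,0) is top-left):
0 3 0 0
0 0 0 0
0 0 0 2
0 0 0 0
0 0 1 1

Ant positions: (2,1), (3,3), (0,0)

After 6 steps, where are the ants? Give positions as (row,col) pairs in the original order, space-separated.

Step 1: ant0:(2,1)->N->(1,1) | ant1:(3,3)->N->(2,3) | ant2:(0,0)->E->(0,1)
  grid max=4 at (0,1)
Step 2: ant0:(1,1)->N->(0,1) | ant1:(2,3)->N->(1,3) | ant2:(0,1)->S->(1,1)
  grid max=5 at (0,1)
Step 3: ant0:(0,1)->S->(1,1) | ant1:(1,3)->S->(2,3) | ant2:(1,1)->N->(0,1)
  grid max=6 at (0,1)
Step 4: ant0:(1,1)->N->(0,1) | ant1:(2,3)->N->(1,3) | ant2:(0,1)->S->(1,1)
  grid max=7 at (0,1)
Step 5: ant0:(0,1)->S->(1,1) | ant1:(1,3)->S->(2,3) | ant2:(1,1)->N->(0,1)
  grid max=8 at (0,1)
Step 6: ant0:(1,1)->N->(0,1) | ant1:(2,3)->N->(1,3) | ant2:(0,1)->S->(1,1)
  grid max=9 at (0,1)

(0,1) (1,3) (1,1)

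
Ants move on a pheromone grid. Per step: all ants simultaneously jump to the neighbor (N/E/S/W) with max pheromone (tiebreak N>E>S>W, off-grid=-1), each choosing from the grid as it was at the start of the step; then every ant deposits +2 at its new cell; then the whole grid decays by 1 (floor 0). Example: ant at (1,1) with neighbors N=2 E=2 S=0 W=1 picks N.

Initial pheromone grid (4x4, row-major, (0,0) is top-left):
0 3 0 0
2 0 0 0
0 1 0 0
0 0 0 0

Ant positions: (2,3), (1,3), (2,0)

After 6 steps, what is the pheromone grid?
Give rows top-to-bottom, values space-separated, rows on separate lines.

After step 1: ants at (1,3),(0,3),(1,0)
  0 2 0 1
  3 0 0 1
  0 0 0 0
  0 0 0 0
After step 2: ants at (0,3),(1,3),(0,0)
  1 1 0 2
  2 0 0 2
  0 0 0 0
  0 0 0 0
After step 3: ants at (1,3),(0,3),(1,0)
  0 0 0 3
  3 0 0 3
  0 0 0 0
  0 0 0 0
After step 4: ants at (0,3),(1,3),(0,0)
  1 0 0 4
  2 0 0 4
  0 0 0 0
  0 0 0 0
After step 5: ants at (1,3),(0,3),(1,0)
  0 0 0 5
  3 0 0 5
  0 0 0 0
  0 0 0 0
After step 6: ants at (0,3),(1,3),(0,0)
  1 0 0 6
  2 0 0 6
  0 0 0 0
  0 0 0 0

1 0 0 6
2 0 0 6
0 0 0 0
0 0 0 0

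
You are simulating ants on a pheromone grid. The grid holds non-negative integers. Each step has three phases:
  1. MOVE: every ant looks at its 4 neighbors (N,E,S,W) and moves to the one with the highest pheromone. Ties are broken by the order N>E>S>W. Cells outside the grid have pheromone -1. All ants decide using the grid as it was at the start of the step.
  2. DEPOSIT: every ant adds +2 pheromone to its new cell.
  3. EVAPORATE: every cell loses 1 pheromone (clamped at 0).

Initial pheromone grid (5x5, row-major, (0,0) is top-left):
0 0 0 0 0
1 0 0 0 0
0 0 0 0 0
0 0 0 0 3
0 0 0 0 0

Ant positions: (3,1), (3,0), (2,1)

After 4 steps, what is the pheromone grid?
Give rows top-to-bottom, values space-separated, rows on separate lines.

After step 1: ants at (2,1),(2,0),(1,1)
  0 0 0 0 0
  0 1 0 0 0
  1 1 0 0 0
  0 0 0 0 2
  0 0 0 0 0
After step 2: ants at (1,1),(2,1),(2,1)
  0 0 0 0 0
  0 2 0 0 0
  0 4 0 0 0
  0 0 0 0 1
  0 0 0 0 0
After step 3: ants at (2,1),(1,1),(1,1)
  0 0 0 0 0
  0 5 0 0 0
  0 5 0 0 0
  0 0 0 0 0
  0 0 0 0 0
After step 4: ants at (1,1),(2,1),(2,1)
  0 0 0 0 0
  0 6 0 0 0
  0 8 0 0 0
  0 0 0 0 0
  0 0 0 0 0

0 0 0 0 0
0 6 0 0 0
0 8 0 0 0
0 0 0 0 0
0 0 0 0 0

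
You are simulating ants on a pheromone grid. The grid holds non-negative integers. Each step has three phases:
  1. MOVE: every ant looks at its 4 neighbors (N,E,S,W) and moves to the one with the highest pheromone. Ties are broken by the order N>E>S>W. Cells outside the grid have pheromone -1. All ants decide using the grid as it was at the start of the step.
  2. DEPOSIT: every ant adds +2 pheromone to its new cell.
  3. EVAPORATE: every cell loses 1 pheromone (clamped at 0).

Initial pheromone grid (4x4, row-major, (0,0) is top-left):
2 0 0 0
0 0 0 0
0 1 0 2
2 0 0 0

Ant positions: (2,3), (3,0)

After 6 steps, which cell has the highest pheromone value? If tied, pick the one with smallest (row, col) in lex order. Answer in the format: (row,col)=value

Answer: (2,3)=2

Derivation:
Step 1: ant0:(2,3)->N->(1,3) | ant1:(3,0)->N->(2,0)
  grid max=1 at (0,0)
Step 2: ant0:(1,3)->S->(2,3) | ant1:(2,0)->S->(3,0)
  grid max=2 at (2,3)
Step 3: ant0:(2,3)->N->(1,3) | ant1:(3,0)->N->(2,0)
  grid max=1 at (1,3)
Step 4: ant0:(1,3)->S->(2,3) | ant1:(2,0)->S->(3,0)
  grid max=2 at (2,3)
Step 5: ant0:(2,3)->N->(1,3) | ant1:(3,0)->N->(2,0)
  grid max=1 at (1,3)
Step 6: ant0:(1,3)->S->(2,3) | ant1:(2,0)->S->(3,0)
  grid max=2 at (2,3)
Final grid:
  0 0 0 0
  0 0 0 0
  0 0 0 2
  2 0 0 0
Max pheromone 2 at (2,3)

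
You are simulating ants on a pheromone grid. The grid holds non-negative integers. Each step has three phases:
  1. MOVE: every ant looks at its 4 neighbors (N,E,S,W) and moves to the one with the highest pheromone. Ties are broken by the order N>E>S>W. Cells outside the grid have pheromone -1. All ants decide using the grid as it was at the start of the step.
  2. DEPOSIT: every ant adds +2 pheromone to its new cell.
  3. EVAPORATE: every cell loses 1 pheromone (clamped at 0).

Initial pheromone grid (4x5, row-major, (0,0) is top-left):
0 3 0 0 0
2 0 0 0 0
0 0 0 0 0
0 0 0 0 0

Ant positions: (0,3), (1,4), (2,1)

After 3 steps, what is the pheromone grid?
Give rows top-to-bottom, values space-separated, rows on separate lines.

After step 1: ants at (0,4),(0,4),(1,1)
  0 2 0 0 3
  1 1 0 0 0
  0 0 0 0 0
  0 0 0 0 0
After step 2: ants at (1,4),(1,4),(0,1)
  0 3 0 0 2
  0 0 0 0 3
  0 0 0 0 0
  0 0 0 0 0
After step 3: ants at (0,4),(0,4),(0,2)
  0 2 1 0 5
  0 0 0 0 2
  0 0 0 0 0
  0 0 0 0 0

0 2 1 0 5
0 0 0 0 2
0 0 0 0 0
0 0 0 0 0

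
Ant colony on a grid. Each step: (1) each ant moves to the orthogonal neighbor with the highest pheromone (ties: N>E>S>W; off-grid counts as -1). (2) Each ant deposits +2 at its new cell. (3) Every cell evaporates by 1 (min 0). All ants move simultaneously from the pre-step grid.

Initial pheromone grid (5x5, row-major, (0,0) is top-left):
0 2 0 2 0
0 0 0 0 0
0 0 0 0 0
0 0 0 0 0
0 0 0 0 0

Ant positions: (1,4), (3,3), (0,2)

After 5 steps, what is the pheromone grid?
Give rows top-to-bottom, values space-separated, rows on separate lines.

After step 1: ants at (0,4),(2,3),(0,3)
  0 1 0 3 1
  0 0 0 0 0
  0 0 0 1 0
  0 0 0 0 0
  0 0 0 0 0
After step 2: ants at (0,3),(1,3),(0,4)
  0 0 0 4 2
  0 0 0 1 0
  0 0 0 0 0
  0 0 0 0 0
  0 0 0 0 0
After step 3: ants at (0,4),(0,3),(0,3)
  0 0 0 7 3
  0 0 0 0 0
  0 0 0 0 0
  0 0 0 0 0
  0 0 0 0 0
After step 4: ants at (0,3),(0,4),(0,4)
  0 0 0 8 6
  0 0 0 0 0
  0 0 0 0 0
  0 0 0 0 0
  0 0 0 0 0
After step 5: ants at (0,4),(0,3),(0,3)
  0 0 0 11 7
  0 0 0 0 0
  0 0 0 0 0
  0 0 0 0 0
  0 0 0 0 0

0 0 0 11 7
0 0 0 0 0
0 0 0 0 0
0 0 0 0 0
0 0 0 0 0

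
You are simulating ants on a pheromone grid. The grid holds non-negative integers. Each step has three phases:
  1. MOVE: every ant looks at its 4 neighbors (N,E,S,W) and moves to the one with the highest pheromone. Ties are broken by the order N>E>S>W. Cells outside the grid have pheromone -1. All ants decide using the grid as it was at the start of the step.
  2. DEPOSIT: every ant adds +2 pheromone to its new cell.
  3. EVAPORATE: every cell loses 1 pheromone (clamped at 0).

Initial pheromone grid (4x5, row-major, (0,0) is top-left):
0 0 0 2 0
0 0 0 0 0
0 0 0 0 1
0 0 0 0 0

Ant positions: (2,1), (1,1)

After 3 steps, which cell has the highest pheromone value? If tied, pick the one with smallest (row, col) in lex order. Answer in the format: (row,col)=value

Step 1: ant0:(2,1)->N->(1,1) | ant1:(1,1)->N->(0,1)
  grid max=1 at (0,1)
Step 2: ant0:(1,1)->N->(0,1) | ant1:(0,1)->S->(1,1)
  grid max=2 at (0,1)
Step 3: ant0:(0,1)->S->(1,1) | ant1:(1,1)->N->(0,1)
  grid max=3 at (0,1)
Final grid:
  0 3 0 0 0
  0 3 0 0 0
  0 0 0 0 0
  0 0 0 0 0
Max pheromone 3 at (0,1)

Answer: (0,1)=3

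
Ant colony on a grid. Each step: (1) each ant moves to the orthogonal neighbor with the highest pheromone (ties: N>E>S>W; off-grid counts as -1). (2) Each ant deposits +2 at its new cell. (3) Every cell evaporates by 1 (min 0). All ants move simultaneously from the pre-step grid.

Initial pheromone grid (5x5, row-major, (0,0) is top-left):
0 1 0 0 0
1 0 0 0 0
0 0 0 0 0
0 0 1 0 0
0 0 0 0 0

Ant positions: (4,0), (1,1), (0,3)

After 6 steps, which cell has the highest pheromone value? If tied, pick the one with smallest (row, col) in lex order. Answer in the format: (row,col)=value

Answer: (0,1)=3

Derivation:
Step 1: ant0:(4,0)->N->(3,0) | ant1:(1,1)->N->(0,1) | ant2:(0,3)->E->(0,4)
  grid max=2 at (0,1)
Step 2: ant0:(3,0)->N->(2,0) | ant1:(0,1)->E->(0,2) | ant2:(0,4)->S->(1,4)
  grid max=1 at (0,1)
Step 3: ant0:(2,0)->N->(1,0) | ant1:(0,2)->W->(0,1) | ant2:(1,4)->N->(0,4)
  grid max=2 at (0,1)
Step 4: ant0:(1,0)->N->(0,0) | ant1:(0,1)->E->(0,2) | ant2:(0,4)->S->(1,4)
  grid max=1 at (0,0)
Step 5: ant0:(0,0)->E->(0,1) | ant1:(0,2)->W->(0,1) | ant2:(1,4)->N->(0,4)
  grid max=4 at (0,1)
Step 6: ant0:(0,1)->E->(0,2) | ant1:(0,1)->E->(0,2) | ant2:(0,4)->S->(1,4)
  grid max=3 at (0,1)
Final grid:
  0 3 3 0 0
  0 0 0 0 1
  0 0 0 0 0
  0 0 0 0 0
  0 0 0 0 0
Max pheromone 3 at (0,1)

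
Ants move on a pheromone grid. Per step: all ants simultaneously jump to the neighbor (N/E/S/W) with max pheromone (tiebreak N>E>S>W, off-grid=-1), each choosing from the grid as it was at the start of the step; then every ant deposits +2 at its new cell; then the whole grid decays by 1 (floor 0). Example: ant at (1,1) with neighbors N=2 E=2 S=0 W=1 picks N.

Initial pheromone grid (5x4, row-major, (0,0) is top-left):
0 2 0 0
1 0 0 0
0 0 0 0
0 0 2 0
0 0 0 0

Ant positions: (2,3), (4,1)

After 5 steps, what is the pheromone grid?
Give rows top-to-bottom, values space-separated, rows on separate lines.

After step 1: ants at (1,3),(3,1)
  0 1 0 0
  0 0 0 1
  0 0 0 0
  0 1 1 0
  0 0 0 0
After step 2: ants at (0,3),(3,2)
  0 0 0 1
  0 0 0 0
  0 0 0 0
  0 0 2 0
  0 0 0 0
After step 3: ants at (1,3),(2,2)
  0 0 0 0
  0 0 0 1
  0 0 1 0
  0 0 1 0
  0 0 0 0
After step 4: ants at (0,3),(3,2)
  0 0 0 1
  0 0 0 0
  0 0 0 0
  0 0 2 0
  0 0 0 0
After step 5: ants at (1,3),(2,2)
  0 0 0 0
  0 0 0 1
  0 0 1 0
  0 0 1 0
  0 0 0 0

0 0 0 0
0 0 0 1
0 0 1 0
0 0 1 0
0 0 0 0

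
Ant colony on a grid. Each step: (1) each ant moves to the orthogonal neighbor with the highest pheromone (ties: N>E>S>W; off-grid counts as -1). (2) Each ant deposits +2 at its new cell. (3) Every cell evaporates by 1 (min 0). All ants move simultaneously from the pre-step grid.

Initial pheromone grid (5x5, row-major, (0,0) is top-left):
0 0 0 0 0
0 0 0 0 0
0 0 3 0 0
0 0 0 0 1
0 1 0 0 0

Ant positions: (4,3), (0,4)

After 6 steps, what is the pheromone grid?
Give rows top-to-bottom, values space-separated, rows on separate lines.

After step 1: ants at (3,3),(1,4)
  0 0 0 0 0
  0 0 0 0 1
  0 0 2 0 0
  0 0 0 1 0
  0 0 0 0 0
After step 2: ants at (2,3),(0,4)
  0 0 0 0 1
  0 0 0 0 0
  0 0 1 1 0
  0 0 0 0 0
  0 0 0 0 0
After step 3: ants at (2,2),(1,4)
  0 0 0 0 0
  0 0 0 0 1
  0 0 2 0 0
  0 0 0 0 0
  0 0 0 0 0
After step 4: ants at (1,2),(0,4)
  0 0 0 0 1
  0 0 1 0 0
  0 0 1 0 0
  0 0 0 0 0
  0 0 0 0 0
After step 5: ants at (2,2),(1,4)
  0 0 0 0 0
  0 0 0 0 1
  0 0 2 0 0
  0 0 0 0 0
  0 0 0 0 0
After step 6: ants at (1,2),(0,4)
  0 0 0 0 1
  0 0 1 0 0
  0 0 1 0 0
  0 0 0 0 0
  0 0 0 0 0

0 0 0 0 1
0 0 1 0 0
0 0 1 0 0
0 0 0 0 0
0 0 0 0 0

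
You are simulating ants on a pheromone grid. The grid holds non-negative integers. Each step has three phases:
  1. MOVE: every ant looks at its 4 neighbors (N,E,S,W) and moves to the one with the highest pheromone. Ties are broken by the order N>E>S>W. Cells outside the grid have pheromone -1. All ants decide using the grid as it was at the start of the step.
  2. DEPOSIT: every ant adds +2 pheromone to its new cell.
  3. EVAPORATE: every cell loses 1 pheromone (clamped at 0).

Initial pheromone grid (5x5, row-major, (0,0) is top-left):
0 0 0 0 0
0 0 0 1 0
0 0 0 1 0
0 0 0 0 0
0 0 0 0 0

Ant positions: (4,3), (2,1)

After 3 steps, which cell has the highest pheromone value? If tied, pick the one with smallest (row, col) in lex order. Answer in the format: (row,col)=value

Step 1: ant0:(4,3)->N->(3,3) | ant1:(2,1)->N->(1,1)
  grid max=1 at (1,1)
Step 2: ant0:(3,3)->N->(2,3) | ant1:(1,1)->N->(0,1)
  grid max=1 at (0,1)
Step 3: ant0:(2,3)->N->(1,3) | ant1:(0,1)->E->(0,2)
  grid max=1 at (0,2)
Final grid:
  0 0 1 0 0
  0 0 0 1 0
  0 0 0 0 0
  0 0 0 0 0
  0 0 0 0 0
Max pheromone 1 at (0,2)

Answer: (0,2)=1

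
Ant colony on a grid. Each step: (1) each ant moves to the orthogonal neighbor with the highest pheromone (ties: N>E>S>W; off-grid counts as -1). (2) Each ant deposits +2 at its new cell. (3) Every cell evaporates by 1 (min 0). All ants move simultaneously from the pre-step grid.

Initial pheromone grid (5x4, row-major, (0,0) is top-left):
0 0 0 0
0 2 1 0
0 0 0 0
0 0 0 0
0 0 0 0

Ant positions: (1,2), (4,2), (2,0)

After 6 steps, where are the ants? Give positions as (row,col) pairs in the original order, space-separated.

Step 1: ant0:(1,2)->W->(1,1) | ant1:(4,2)->N->(3,2) | ant2:(2,0)->N->(1,0)
  grid max=3 at (1,1)
Step 2: ant0:(1,1)->W->(1,0) | ant1:(3,2)->N->(2,2) | ant2:(1,0)->E->(1,1)
  grid max=4 at (1,1)
Step 3: ant0:(1,0)->E->(1,1) | ant1:(2,2)->N->(1,2) | ant2:(1,1)->W->(1,0)
  grid max=5 at (1,1)
Step 4: ant0:(1,1)->W->(1,0) | ant1:(1,2)->W->(1,1) | ant2:(1,0)->E->(1,1)
  grid max=8 at (1,1)
Step 5: ant0:(1,0)->E->(1,1) | ant1:(1,1)->W->(1,0) | ant2:(1,1)->W->(1,0)
  grid max=9 at (1,1)
Step 6: ant0:(1,1)->W->(1,0) | ant1:(1,0)->E->(1,1) | ant2:(1,0)->E->(1,1)
  grid max=12 at (1,1)

(1,0) (1,1) (1,1)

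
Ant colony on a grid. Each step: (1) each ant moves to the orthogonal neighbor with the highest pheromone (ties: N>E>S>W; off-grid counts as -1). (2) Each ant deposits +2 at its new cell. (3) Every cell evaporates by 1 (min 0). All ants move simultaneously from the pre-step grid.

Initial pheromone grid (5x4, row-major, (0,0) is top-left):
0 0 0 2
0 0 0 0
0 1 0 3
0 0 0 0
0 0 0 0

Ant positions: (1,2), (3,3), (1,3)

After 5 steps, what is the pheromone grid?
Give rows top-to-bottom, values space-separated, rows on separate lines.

After step 1: ants at (0,2),(2,3),(2,3)
  0 0 1 1
  0 0 0 0
  0 0 0 6
  0 0 0 0
  0 0 0 0
After step 2: ants at (0,3),(1,3),(1,3)
  0 0 0 2
  0 0 0 3
  0 0 0 5
  0 0 0 0
  0 0 0 0
After step 3: ants at (1,3),(2,3),(2,3)
  0 0 0 1
  0 0 0 4
  0 0 0 8
  0 0 0 0
  0 0 0 0
After step 4: ants at (2,3),(1,3),(1,3)
  0 0 0 0
  0 0 0 7
  0 0 0 9
  0 0 0 0
  0 0 0 0
After step 5: ants at (1,3),(2,3),(2,3)
  0 0 0 0
  0 0 0 8
  0 0 0 12
  0 0 0 0
  0 0 0 0

0 0 0 0
0 0 0 8
0 0 0 12
0 0 0 0
0 0 0 0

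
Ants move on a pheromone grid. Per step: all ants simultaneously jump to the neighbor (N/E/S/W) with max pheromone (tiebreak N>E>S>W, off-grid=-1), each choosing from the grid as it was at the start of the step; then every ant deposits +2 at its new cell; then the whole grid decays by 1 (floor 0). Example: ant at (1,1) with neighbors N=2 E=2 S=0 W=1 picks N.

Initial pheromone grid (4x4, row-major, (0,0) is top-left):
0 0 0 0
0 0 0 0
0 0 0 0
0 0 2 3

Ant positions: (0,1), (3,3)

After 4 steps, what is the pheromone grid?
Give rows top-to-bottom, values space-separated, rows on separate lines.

After step 1: ants at (0,2),(3,2)
  0 0 1 0
  0 0 0 0
  0 0 0 0
  0 0 3 2
After step 2: ants at (0,3),(3,3)
  0 0 0 1
  0 0 0 0
  0 0 0 0
  0 0 2 3
After step 3: ants at (1,3),(3,2)
  0 0 0 0
  0 0 0 1
  0 0 0 0
  0 0 3 2
After step 4: ants at (0,3),(3,3)
  0 0 0 1
  0 0 0 0
  0 0 0 0
  0 0 2 3

0 0 0 1
0 0 0 0
0 0 0 0
0 0 2 3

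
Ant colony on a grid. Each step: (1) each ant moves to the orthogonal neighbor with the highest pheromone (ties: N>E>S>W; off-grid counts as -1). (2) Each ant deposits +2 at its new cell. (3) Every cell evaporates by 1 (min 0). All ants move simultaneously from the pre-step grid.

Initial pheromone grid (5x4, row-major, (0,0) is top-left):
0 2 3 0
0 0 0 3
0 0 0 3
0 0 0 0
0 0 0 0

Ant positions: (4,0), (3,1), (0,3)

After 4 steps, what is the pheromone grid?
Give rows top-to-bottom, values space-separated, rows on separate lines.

After step 1: ants at (3,0),(2,1),(1,3)
  0 1 2 0
  0 0 0 4
  0 1 0 2
  1 0 0 0
  0 0 0 0
After step 2: ants at (2,0),(1,1),(2,3)
  0 0 1 0
  0 1 0 3
  1 0 0 3
  0 0 0 0
  0 0 0 0
After step 3: ants at (1,0),(0,1),(1,3)
  0 1 0 0
  1 0 0 4
  0 0 0 2
  0 0 0 0
  0 0 0 0
After step 4: ants at (0,0),(0,2),(2,3)
  1 0 1 0
  0 0 0 3
  0 0 0 3
  0 0 0 0
  0 0 0 0

1 0 1 0
0 0 0 3
0 0 0 3
0 0 0 0
0 0 0 0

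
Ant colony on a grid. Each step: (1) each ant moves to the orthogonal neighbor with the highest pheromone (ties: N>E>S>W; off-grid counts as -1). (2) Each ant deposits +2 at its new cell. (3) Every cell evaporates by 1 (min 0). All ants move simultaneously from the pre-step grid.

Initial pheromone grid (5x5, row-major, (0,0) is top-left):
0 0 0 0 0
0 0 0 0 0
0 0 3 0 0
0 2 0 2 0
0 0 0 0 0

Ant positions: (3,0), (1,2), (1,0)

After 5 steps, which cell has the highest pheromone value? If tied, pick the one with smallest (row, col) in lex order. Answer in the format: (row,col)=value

Answer: (2,2)=8

Derivation:
Step 1: ant0:(3,0)->E->(3,1) | ant1:(1,2)->S->(2,2) | ant2:(1,0)->N->(0,0)
  grid max=4 at (2,2)
Step 2: ant0:(3,1)->N->(2,1) | ant1:(2,2)->N->(1,2) | ant2:(0,0)->E->(0,1)
  grid max=3 at (2,2)
Step 3: ant0:(2,1)->E->(2,2) | ant1:(1,2)->S->(2,2) | ant2:(0,1)->E->(0,2)
  grid max=6 at (2,2)
Step 4: ant0:(2,2)->N->(1,2) | ant1:(2,2)->N->(1,2) | ant2:(0,2)->E->(0,3)
  grid max=5 at (2,2)
Step 5: ant0:(1,2)->S->(2,2) | ant1:(1,2)->S->(2,2) | ant2:(0,3)->E->(0,4)
  grid max=8 at (2,2)
Final grid:
  0 0 0 0 1
  0 0 2 0 0
  0 0 8 0 0
  0 0 0 0 0
  0 0 0 0 0
Max pheromone 8 at (2,2)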